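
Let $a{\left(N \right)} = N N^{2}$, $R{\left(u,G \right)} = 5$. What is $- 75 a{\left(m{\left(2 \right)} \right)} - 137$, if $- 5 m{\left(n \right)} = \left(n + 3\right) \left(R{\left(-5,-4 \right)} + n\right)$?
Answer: $25588$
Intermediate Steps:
$m{\left(n \right)} = - \frac{\left(3 + n\right) \left(5 + n\right)}{5}$ ($m{\left(n \right)} = - \frac{\left(n + 3\right) \left(5 + n\right)}{5} = - \frac{\left(3 + n\right) \left(5 + n\right)}{5}$)
$a{\left(N \right)} = N^{3}$
$- 75 a{\left(m{\left(2 \right)} \right)} - 137 = - 75 \left(-3 - \frac{16}{5} - \frac{2^{2}}{5}\right)^{3} - 137 = - 75 \left(-3 - \frac{16}{5} - \frac{4}{5}\right)^{3} - 137 = - 75 \left(-7\right)^{3} - 137 = \left(-75\right) \left(-343\right) - 137 = 25725 - 137 = 25588$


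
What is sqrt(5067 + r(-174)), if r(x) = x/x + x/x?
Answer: sqrt(5069) ≈ 71.197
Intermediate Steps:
r(x) = 2 (r(x) = 1 + 1 = 2)
sqrt(5067 + r(-174)) = sqrt(5067 + 2) = sqrt(5069)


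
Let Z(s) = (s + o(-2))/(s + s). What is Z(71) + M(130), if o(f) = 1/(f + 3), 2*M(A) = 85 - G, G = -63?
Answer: 5290/71 ≈ 74.507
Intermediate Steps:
M(A) = 74 (M(A) = (85 - 1*(-63))/2 = (85 + 63)/2 = (½)*148 = 74)
o(f) = 1/(3 + f)
Z(s) = (1 + s)/(2*s) (Z(s) = (s + 1/(3 - 2))/(s + s) = (s + 1/1)/((2*s)) = (s + 1)*(1/(2*s)) = (1 + s)*(1/(2*s)) = (1 + s)/(2*s))
Z(71) + M(130) = (½)*(1 + 71)/71 + 74 = (½)*(1/71)*72 + 74 = 36/71 + 74 = 5290/71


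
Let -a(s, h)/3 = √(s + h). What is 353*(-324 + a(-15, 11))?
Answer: -114372 - 2118*I ≈ -1.1437e+5 - 2118.0*I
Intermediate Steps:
a(s, h) = -3*√(h + s) (a(s, h) = -3*√(s + h) = -3*√(h + s))
353*(-324 + a(-15, 11)) = 353*(-324 - 3*√(11 - 15)) = 353*(-324 - 6*I) = -114372 - 2118*I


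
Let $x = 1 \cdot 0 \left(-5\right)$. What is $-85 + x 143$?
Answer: $-85$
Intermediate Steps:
$x = 0$ ($x = 0 \left(-5\right) = 0$)
$-85 + x 143 = -85 + 0 \cdot 143 = -85 + 0 = -85$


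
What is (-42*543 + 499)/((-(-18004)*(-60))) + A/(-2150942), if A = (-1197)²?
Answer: -749898265483/1161766793040 ≈ -0.64548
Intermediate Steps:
A = 1432809
(-42*543 + 499)/((-(-18004)*(-60))) + A/(-2150942) = (-42*543 + 499)/((-(-18004)*(-60))) + 1432809/(-2150942) = (-22806 + 499)/((-1*1080240)) + 1432809*(-1/2150942) = -22307/(-1080240) - 1432809/2150942 = -22307*(-1/1080240) - 1432809/2150942 = 22307/1080240 - 1432809/2150942 = -749898265483/1161766793040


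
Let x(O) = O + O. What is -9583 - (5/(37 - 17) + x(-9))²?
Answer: -158369/16 ≈ -9898.1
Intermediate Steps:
x(O) = 2*O
-9583 - (5/(37 - 17) + x(-9))² = -9583 - (5/(37 - 17) + 2*(-9))² = -9583 - (5/20 - 18)² = -9583 - ((1/20)*5 - 18)² = -9583 - (¼ - 18)² = -9583 - (-71/4)² = -9583 - 1*5041/16 = -9583 - 5041/16 = -158369/16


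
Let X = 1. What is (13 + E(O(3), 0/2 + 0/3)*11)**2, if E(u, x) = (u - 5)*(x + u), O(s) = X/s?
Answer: 1369/81 ≈ 16.901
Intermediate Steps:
O(s) = 1/s
E(u, x) = (-5 + u)*(u + x)
(13 + E(O(3), 0/2 + 0/3)*11)**2 = (13 + ((1/3)**2 - 5/3 - 5*(0/2 + 0/3) + (0/2 + 0/3)/3)*11)**2 = (13 + ((1/3)**2 - 5*1/3 - 5*(0*(1/2) + 0*(1/3)) + (0*(1/2) + 0*(1/3))/3)*11)**2 = (13 + (1/9 - 5/3 - 5*(0 + 0) + (0 + 0)/3)*11)**2 = (13 + (1/9 - 5/3 - 5*0 + (1/3)*0)*11)**2 = (13 + (1/9 - 5/3 + 0 + 0)*11)**2 = (13 - 14/9*11)**2 = (13 - 154/9)**2 = (-37/9)**2 = 1369/81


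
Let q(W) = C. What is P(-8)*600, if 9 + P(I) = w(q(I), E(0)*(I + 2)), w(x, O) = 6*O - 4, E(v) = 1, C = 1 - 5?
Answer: -29400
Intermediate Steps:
C = -4
q(W) = -4
w(x, O) = -4 + 6*O
P(I) = -1 + 6*I (P(I) = -9 + (-4 + 6*(1*(I + 2))) = -9 + (-4 + 6*(1*(2 + I))) = -9 + (-4 + 6*(2 + I)) = -9 + (-4 + (12 + 6*I)) = -9 + (8 + 6*I) = -1 + 6*I)
P(-8)*600 = (-1 + 6*(-8))*600 = (-1 - 48)*600 = -49*600 = -29400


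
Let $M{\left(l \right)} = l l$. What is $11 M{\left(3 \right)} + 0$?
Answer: $99$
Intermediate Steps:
$M{\left(l \right)} = l^{2}$
$11 M{\left(3 \right)} + 0 = 11 \cdot 3^{2} + 0 = 11 \cdot 9 + 0 = 99 + 0 = 99$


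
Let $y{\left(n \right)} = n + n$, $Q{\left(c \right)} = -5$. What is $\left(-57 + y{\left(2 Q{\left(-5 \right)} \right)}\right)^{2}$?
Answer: $5929$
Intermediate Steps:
$y{\left(n \right)} = 2 n$
$\left(-57 + y{\left(2 Q{\left(-5 \right)} \right)}\right)^{2} = \left(-57 + 2 \cdot 2 \left(-5\right)\right)^{2} = \left(-57 + 2 \left(-10\right)\right)^{2} = \left(-57 - 20\right)^{2} = \left(-77\right)^{2} = 5929$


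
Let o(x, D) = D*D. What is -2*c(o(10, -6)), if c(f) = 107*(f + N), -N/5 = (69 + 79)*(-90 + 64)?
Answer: -4125064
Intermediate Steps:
N = 19240 (N = -5*(69 + 79)*(-90 + 64) = -740*(-26) = -5*(-3848) = 19240)
o(x, D) = D**2
c(f) = 2058680 + 107*f (c(f) = 107*(f + 19240) = 107*(19240 + f) = 2058680 + 107*f)
-2*c(o(10, -6)) = -2*(2058680 + 107*(-6)**2) = -2*(2058680 + 107*36) = -2*(2058680 + 3852) = -2*2062532 = -4125064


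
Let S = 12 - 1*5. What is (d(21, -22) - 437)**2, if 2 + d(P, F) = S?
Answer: 186624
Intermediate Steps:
S = 7 (S = 12 - 5 = 7)
d(P, F) = 5 (d(P, F) = -2 + 7 = 5)
(d(21, -22) - 437)**2 = (5 - 437)**2 = (-432)**2 = 186624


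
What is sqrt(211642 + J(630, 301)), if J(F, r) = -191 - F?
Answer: sqrt(210821) ≈ 459.15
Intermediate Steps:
sqrt(211642 + J(630, 301)) = sqrt(211642 + (-191 - 1*630)) = sqrt(211642 + (-191 - 630)) = sqrt(211642 - 821) = sqrt(210821)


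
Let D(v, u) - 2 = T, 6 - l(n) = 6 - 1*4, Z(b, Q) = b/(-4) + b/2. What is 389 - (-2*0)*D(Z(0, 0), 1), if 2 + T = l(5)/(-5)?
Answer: 389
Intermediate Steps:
Z(b, Q) = b/4 (Z(b, Q) = b*(-¼) + b*(½) = -b/4 + b/2 = b/4)
l(n) = 4 (l(n) = 6 - (6 - 1*4) = 6 - (6 - 4) = 6 - 1*2 = 6 - 2 = 4)
T = -14/5 (T = -2 + 4/(-5) = -2 + 4*(-⅕) = -2 - ⅘ = -14/5 ≈ -2.8000)
D(v, u) = -⅘ (D(v, u) = 2 - 14/5 = -⅘)
389 - (-2*0)*D(Z(0, 0), 1) = 389 - (-2*0)*(-4)/5 = 389 - 0*(-4)/5 = 389 - 1*0 = 389 + 0 = 389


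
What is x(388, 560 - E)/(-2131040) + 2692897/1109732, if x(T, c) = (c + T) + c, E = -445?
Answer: 717001260693/295610410160 ≈ 2.4255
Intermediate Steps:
x(T, c) = T + 2*c (x(T, c) = (T + c) + c = T + 2*c)
x(388, 560 - E)/(-2131040) + 2692897/1109732 = (388 + 2*(560 - 1*(-445)))/(-2131040) + 2692897/1109732 = (388 + 2*(560 + 445))*(-1/2131040) + 2692897*(1/1109732) = (388 + 2*1005)*(-1/2131040) + 2692897/1109732 = (388 + 2010)*(-1/2131040) + 2692897/1109732 = 2398*(-1/2131040) + 2692897/1109732 = -1199/1065520 + 2692897/1109732 = 717001260693/295610410160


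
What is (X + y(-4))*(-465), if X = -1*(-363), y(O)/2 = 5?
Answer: -173445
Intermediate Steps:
y(O) = 10 (y(O) = 2*5 = 10)
X = 363
(X + y(-4))*(-465) = (363 + 10)*(-465) = 373*(-465) = -173445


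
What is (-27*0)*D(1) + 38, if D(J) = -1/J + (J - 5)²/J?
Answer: 38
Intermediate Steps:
D(J) = -1/J + (-5 + J)²/J
(-27*0)*D(1) + 38 = (-27*0)*((-1 + (-5 + 1)²)/1) + 38 = 0*(1*(-1 + (-4)²)) + 38 = 0*(1*(-1 + 16)) + 38 = 0*(1*15) + 38 = 0*15 + 38 = 0 + 38 = 38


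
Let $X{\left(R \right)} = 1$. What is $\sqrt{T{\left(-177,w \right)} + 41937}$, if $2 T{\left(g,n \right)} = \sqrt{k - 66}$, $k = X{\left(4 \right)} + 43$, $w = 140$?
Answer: $\frac{\sqrt{167748 + 2 i \sqrt{22}}}{2} \approx 204.79 + 0.005726 i$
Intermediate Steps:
$k = 44$ ($k = 1 + 43 = 44$)
$T{\left(g,n \right)} = \frac{i \sqrt{22}}{2}$ ($T{\left(g,n \right)} = \frac{\sqrt{44 - 66}}{2} = \frac{\sqrt{-22}}{2} = \frac{i \sqrt{22}}{2}$)
$\sqrt{T{\left(-177,w \right)} + 41937} = \sqrt{\frac{i \sqrt{22}}{2} + 41937} = \sqrt{41937 + \frac{i \sqrt{22}}{2}}$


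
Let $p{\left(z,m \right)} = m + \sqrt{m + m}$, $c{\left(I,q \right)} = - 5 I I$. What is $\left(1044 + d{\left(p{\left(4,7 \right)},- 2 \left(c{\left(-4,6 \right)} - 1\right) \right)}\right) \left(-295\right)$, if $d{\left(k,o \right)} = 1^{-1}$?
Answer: $-308275$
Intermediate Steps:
$c{\left(I,q \right)} = - 5 I^{2}$
$p{\left(z,m \right)} = m + \sqrt{2} \sqrt{m}$ ($p{\left(z,m \right)} = m + \sqrt{2 m} = m + \sqrt{2} \sqrt{m}$)
$d{\left(k,o \right)} = 1$
$\left(1044 + d{\left(p{\left(4,7 \right)},- 2 \left(c{\left(-4,6 \right)} - 1\right) \right)}\right) \left(-295\right) = \left(1044 + 1\right) \left(-295\right) = 1045 \left(-295\right) = -308275$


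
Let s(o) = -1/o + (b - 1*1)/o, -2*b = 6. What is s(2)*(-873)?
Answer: 4365/2 ≈ 2182.5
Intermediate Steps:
b = -3 (b = -½*6 = -3)
s(o) = -5/o (s(o) = -1/o + (-3 - 1*1)/o = -1/o + (-3 - 1)/o = -1/o - 4/o = -5/o)
s(2)*(-873) = -5/2*(-873) = 4365/2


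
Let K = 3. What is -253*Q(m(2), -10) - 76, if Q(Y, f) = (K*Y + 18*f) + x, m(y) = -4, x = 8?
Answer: 46476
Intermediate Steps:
Q(Y, f) = 8 + 3*Y + 18*f (Q(Y, f) = (3*Y + 18*f) + 8 = 8 + 3*Y + 18*f)
-253*Q(m(2), -10) - 76 = -253*(8 + 3*(-4) + 18*(-10)) - 76 = -253*(8 - 12 - 180) - 76 = -253*(-184) - 76 = 46552 - 76 = 46476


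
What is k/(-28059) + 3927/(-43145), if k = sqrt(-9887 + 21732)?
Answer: -3927/43145 - sqrt(11845)/28059 ≈ -0.094897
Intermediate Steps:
k = sqrt(11845) ≈ 108.83
k/(-28059) + 3927/(-43145) = sqrt(11845)/(-28059) + 3927/(-43145) = sqrt(11845)*(-1/28059) + 3927*(-1/43145) = -sqrt(11845)/28059 - 3927/43145 = -3927/43145 - sqrt(11845)/28059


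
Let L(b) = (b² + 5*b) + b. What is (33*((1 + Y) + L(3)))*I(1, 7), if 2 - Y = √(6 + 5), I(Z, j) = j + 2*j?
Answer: 20790 - 693*√11 ≈ 18492.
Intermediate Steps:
L(b) = b² + 6*b
I(Z, j) = 3*j
Y = 2 - √11 (Y = 2 - √(6 + 5) = 2 - √11 ≈ -1.3166)
(33*((1 + Y) + L(3)))*I(1, 7) = (33*((1 + (2 - √11)) + 3*(6 + 3)))*(3*7) = (33*((3 - √11) + 3*9))*21 = (33*((3 - √11) + 27))*21 = (33*(30 - √11))*21 = (990 - 33*√11)*21 = 20790 - 693*√11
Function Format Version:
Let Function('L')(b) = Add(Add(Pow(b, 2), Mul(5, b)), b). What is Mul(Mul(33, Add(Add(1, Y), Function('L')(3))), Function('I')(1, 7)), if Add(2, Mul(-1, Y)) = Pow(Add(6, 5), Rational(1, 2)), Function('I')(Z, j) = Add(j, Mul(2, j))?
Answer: Add(20790, Mul(-693, Pow(11, Rational(1, 2)))) ≈ 18492.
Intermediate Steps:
Function('L')(b) = Add(Pow(b, 2), Mul(6, b))
Function('I')(Z, j) = Mul(3, j)
Y = Add(2, Mul(-1, Pow(11, Rational(1, 2)))) (Y = Add(2, Mul(-1, Pow(Add(6, 5), Rational(1, 2)))) = Add(2, Mul(-1, Pow(11, Rational(1, 2)))) ≈ -1.3166)
Mul(Mul(33, Add(Add(1, Y), Function('L')(3))), Function('I')(1, 7)) = Mul(Mul(33, Add(Add(1, Add(2, Mul(-1, Pow(11, Rational(1, 2))))), Mul(3, Add(6, 3)))), Mul(3, 7)) = Mul(Mul(33, Add(Add(3, Mul(-1, Pow(11, Rational(1, 2)))), Mul(3, 9))), 21) = Mul(Mul(33, Add(Add(3, Mul(-1, Pow(11, Rational(1, 2)))), 27)), 21) = Mul(Mul(33, Add(30, Mul(-1, Pow(11, Rational(1, 2))))), 21) = Mul(Add(990, Mul(-33, Pow(11, Rational(1, 2)))), 21) = Add(20790, Mul(-693, Pow(11, Rational(1, 2))))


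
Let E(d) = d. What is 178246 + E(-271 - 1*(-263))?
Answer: 178238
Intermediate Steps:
178246 + E(-271 - 1*(-263)) = 178246 + (-271 - 1*(-263)) = 178246 + (-271 + 263) = 178246 - 8 = 178238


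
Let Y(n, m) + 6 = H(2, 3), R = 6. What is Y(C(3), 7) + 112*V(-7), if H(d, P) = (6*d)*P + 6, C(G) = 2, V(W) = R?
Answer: 708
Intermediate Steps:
V(W) = 6
H(d, P) = 6 + 6*P*d (H(d, P) = 6*P*d + 6 = 6 + 6*P*d)
Y(n, m) = 36 (Y(n, m) = -6 + (6 + 6*3*2) = -6 + (6 + 36) = -6 + 42 = 36)
Y(C(3), 7) + 112*V(-7) = 36 + 112*6 = 36 + 672 = 708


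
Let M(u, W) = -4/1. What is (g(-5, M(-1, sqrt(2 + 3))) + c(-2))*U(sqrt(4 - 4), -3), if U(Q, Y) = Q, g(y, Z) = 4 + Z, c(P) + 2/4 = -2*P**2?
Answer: 0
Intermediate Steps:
M(u, W) = -4 (M(u, W) = -4*1 = -4)
c(P) = -1/2 - 2*P**2
(g(-5, M(-1, sqrt(2 + 3))) + c(-2))*U(sqrt(4 - 4), -3) = ((4 - 4) + (-1/2 - 2*(-2)**2))*sqrt(4 - 4) = (0 + (-1/2 - 2*4))*sqrt(0) = (0 + (-1/2 - 8))*0 = (0 - 17/2)*0 = -17/2*0 = 0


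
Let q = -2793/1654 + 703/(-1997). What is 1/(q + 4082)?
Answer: 3303038/13476260733 ≈ 0.00024510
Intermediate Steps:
q = -6740383/3303038 (q = -2793*1/1654 + 703*(-1/1997) = -2793/1654 - 703/1997 = -6740383/3303038 ≈ -2.0407)
1/(q + 4082) = 1/(-6740383/3303038 + 4082) = 1/(13476260733/3303038) = 3303038/13476260733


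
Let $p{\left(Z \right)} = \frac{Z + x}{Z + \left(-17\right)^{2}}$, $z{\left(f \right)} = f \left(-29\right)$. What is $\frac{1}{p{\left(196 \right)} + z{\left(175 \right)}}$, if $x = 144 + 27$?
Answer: $- \frac{485}{2461008} \approx -0.00019707$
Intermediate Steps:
$z{\left(f \right)} = - 29 f$
$x = 171$
$p{\left(Z \right)} = \frac{171 + Z}{289 + Z}$ ($p{\left(Z \right)} = \frac{Z + 171}{Z + \left(-17\right)^{2}} = \frac{171 + Z}{Z + 289} = \frac{171 + Z}{289 + Z}$)
$\frac{1}{p{\left(196 \right)} + z{\left(175 \right)}} = \frac{1}{\frac{171 + 196}{289 + 196} - 5075} = \frac{1}{\frac{1}{485} \cdot 367 - 5075} = \frac{1}{\frac{367}{485} - 5075} = \frac{1}{- \frac{2461008}{485}} = - \frac{485}{2461008}$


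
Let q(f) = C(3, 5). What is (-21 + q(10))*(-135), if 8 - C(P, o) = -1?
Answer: 1620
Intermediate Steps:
C(P, o) = 9 (C(P, o) = 8 - 1*(-1) = 8 + 1 = 9)
q(f) = 9
(-21 + q(10))*(-135) = (-21 + 9)*(-135) = -12*(-135) = 1620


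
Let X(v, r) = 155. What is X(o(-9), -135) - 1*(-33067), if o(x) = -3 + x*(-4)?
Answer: 33222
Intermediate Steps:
o(x) = -3 - 4*x
X(o(-9), -135) - 1*(-33067) = 155 - 1*(-33067) = 155 + 33067 = 33222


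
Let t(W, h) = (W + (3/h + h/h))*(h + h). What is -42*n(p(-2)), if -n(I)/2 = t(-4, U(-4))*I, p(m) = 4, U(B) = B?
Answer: 10080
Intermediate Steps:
t(W, h) = 2*h*(1 + W + 3/h) (t(W, h) = (W + (3/h + 1))*(2*h) = (W + (1 + 3/h))*(2*h) = (1 + W + 3/h)*(2*h) = 2*h*(1 + W + 3/h))
n(I) = -60*I (n(I) = -2*(6 + 2*(-4) + 2*(-4)*(-4))*I = -2*(6 - 8 + 32)*I = -60*I)
-42*n(p(-2)) = -(-2520)*4 = -42*(-240) = 10080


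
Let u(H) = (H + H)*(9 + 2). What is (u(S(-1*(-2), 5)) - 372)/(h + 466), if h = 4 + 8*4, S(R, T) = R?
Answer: -164/251 ≈ -0.65339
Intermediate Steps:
u(H) = 22*H (u(H) = (2*H)*11 = 22*H)
h = 36 (h = 4 + 32 = 36)
(u(S(-1*(-2), 5)) - 372)/(h + 466) = (22*(-1*(-2)) - 372)/(36 + 466) = (22*2 - 372)/502 = (44 - 372)/502 = (1/502)*(-328) = -164/251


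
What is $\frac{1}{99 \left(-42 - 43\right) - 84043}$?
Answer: $- \frac{1}{92458} \approx -1.0816 \cdot 10^{-5}$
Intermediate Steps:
$\frac{1}{99 \left(-42 - 43\right) - 84043} = \frac{1}{99 \left(-85\right) - 84043} = \frac{1}{-8415 - 84043} = \frac{1}{-92458} = - \frac{1}{92458}$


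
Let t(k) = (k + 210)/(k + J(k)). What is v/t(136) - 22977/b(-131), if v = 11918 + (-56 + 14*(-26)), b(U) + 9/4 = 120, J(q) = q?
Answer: 240205268/27161 ≈ 8843.8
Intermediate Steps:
b(U) = 471/4 (b(U) = -9/4 + 120 = 471/4)
t(k) = (210 + k)/(2*k) (t(k) = (k + 210)/(k + k) = (210 + k)/((2*k)) = (210 + k)*(1/(2*k)) = (210 + k)/(2*k))
v = 11498 (v = 11918 + (-56 - 364) = 11918 - 420 = 11498)
v/t(136) - 22977/b(-131) = 11498/(((½)*(210 + 136)/136)) - 22977/471/4 = 11498/(((½)*(1/136)*346)) - 22977*4/471 = 11498/(173/136) - 30636/157 = 11498*(136/173) - 30636/157 = 1563728/173 - 30636/157 = 240205268/27161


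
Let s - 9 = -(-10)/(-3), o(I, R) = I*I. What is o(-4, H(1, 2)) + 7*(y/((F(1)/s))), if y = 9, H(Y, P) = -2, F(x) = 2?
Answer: 389/2 ≈ 194.50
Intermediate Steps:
o(I, R) = I**2
s = 17/3 (s = 9 - (-10)/(-3) = 9 - (-10)*(-1)/3 = 9 - 2*5/3 = 9 - 10/3 = 17/3 ≈ 5.6667)
o(-4, H(1, 2)) + 7*(y/((F(1)/s))) = (-4)**2 + 7*(9/((2/(17/3)))) = 16 + 7*(9/((2*(3/17)))) = 16 + 7*(9/(6/17)) = 16 + 7*(9*(17/6)) = 16 + 7*(51/2) = 16 + 357/2 = 389/2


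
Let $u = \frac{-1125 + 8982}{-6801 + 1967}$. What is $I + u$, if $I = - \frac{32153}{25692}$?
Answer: $- \frac{178644823}{62097564} \approx -2.8768$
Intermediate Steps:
$u = - \frac{7857}{4834}$ ($u = \frac{7857}{-4834} = 7857 \left(- \frac{1}{4834}\right) = - \frac{7857}{4834} \approx -1.6254$)
$I = - \frac{32153}{25692}$ ($I = \left(-32153\right) \frac{1}{25692} = - \frac{32153}{25692} \approx -1.2515$)
$I + u = - \frac{32153}{25692} - \frac{7857}{4834} = - \frac{178644823}{62097564}$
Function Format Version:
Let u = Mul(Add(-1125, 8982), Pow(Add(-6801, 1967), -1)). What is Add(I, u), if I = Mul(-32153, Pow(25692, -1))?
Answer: Rational(-178644823, 62097564) ≈ -2.8768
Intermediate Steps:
u = Rational(-7857, 4834) (u = Mul(7857, Pow(-4834, -1)) = Mul(7857, Rational(-1, 4834)) = Rational(-7857, 4834) ≈ -1.6254)
I = Rational(-32153, 25692) (I = Mul(-32153, Rational(1, 25692)) = Rational(-32153, 25692) ≈ -1.2515)
Add(I, u) = Add(Rational(-32153, 25692), Rational(-7857, 4834)) = Rational(-178644823, 62097564)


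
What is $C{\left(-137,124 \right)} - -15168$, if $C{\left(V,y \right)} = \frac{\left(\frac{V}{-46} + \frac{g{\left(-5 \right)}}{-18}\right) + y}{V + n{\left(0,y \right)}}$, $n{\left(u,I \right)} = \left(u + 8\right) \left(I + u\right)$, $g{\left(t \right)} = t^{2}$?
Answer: $\frac{2684534477}{176985} \approx 15168.0$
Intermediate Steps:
$n{\left(u,I \right)} = \left(8 + u\right) \left(I + u\right)$
$C{\left(V,y \right)} = \frac{- \frac{25}{18} + y - \frac{V}{46}}{V + 8 y}$ ($C{\left(V,y \right)} = \frac{\left(\frac{V}{-46} + \frac{\left(-5\right)^{2}}{-18}\right) + y}{V + \left(0^{2} + 8 y + 8 \cdot 0 + y 0\right)} = \frac{\left(V \left(- \frac{1}{46}\right) + 25 \left(- \frac{1}{18}\right)\right) + y}{V + \left(0 + 8 y + 0 + 0\right)} = \frac{\left(- \frac{V}{46} - \frac{25}{18}\right) + y}{V + 8 y} = \frac{\left(- \frac{25}{18} - \frac{V}{46}\right) + y}{V + 8 y} = \frac{- \frac{25}{18} + y - \frac{V}{46}}{V + 8 y}$)
$C{\left(-137,124 \right)} - -15168 = \frac{- \frac{25}{18} + 124 - - \frac{137}{46}}{-137 + 8 \cdot 124} - -15168 = \frac{- \frac{25}{18} + 124 + \frac{137}{46}}{-137 + 992} + 15168 = \frac{1}{855} \cdot \frac{25997}{207} + 15168 = \frac{25997}{176985} + 15168 = \frac{2684534477}{176985}$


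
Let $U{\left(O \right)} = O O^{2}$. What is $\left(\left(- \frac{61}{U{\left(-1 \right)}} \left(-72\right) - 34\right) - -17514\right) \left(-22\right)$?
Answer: $-287936$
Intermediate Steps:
$U{\left(O \right)} = O^{3}$
$\left(\left(- \frac{61}{U{\left(-1 \right)}} \left(-72\right) - 34\right) - -17514\right) \left(-22\right) = \left(\left(- \frac{61}{\left(-1\right)^{3}} \left(-72\right) - 34\right) - -17514\right) \left(-22\right) = \left(\left(- \frac{61}{-1} \left(-72\right) - 34\right) + 17514\right) \left(-22\right) = \left(\left(\left(-61\right) \left(-1\right) \left(-72\right) - 34\right) + 17514\right) \left(-22\right) = \left(\left(61 \left(-72\right) - 34\right) + 17514\right) \left(-22\right) = \left(\left(-4392 - 34\right) + 17514\right) \left(-22\right) = \left(-4426 + 17514\right) \left(-22\right) = 13088 \left(-22\right) = -287936$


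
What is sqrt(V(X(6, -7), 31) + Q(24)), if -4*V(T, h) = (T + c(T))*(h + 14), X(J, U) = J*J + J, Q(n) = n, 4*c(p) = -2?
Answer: I*sqrt(7086)/4 ≈ 21.045*I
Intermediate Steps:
c(p) = -1/2 (c(p) = (1/4)*(-2) = -1/2)
X(J, U) = J + J**2 (X(J, U) = J**2 + J = J + J**2)
V(T, h) = -(14 + h)*(-1/2 + T)/4 (V(T, h) = -(T - 1/2)*(h + 14)/4 = -(-1/2 + T)*(14 + h)/4 = -(14 + h)*(-1/2 + T)/4)
sqrt(V(X(6, -7), 31) + Q(24)) = sqrt((7/4 - 21*(1 + 6) + (1/8)*31 - 1/4*6*(1 + 6)*31) + 24) = sqrt((7/4 - 21*7 + 31/8 - 1/4*6*7*31) + 24) = sqrt((7/4 - 7/2*42 + 31/8 - 1/4*42*31) + 24) = sqrt((7/4 - 147 + 31/8 - 651/2) + 24) = sqrt(-3735/8 + 24) = sqrt(-3543/8) = I*sqrt(7086)/4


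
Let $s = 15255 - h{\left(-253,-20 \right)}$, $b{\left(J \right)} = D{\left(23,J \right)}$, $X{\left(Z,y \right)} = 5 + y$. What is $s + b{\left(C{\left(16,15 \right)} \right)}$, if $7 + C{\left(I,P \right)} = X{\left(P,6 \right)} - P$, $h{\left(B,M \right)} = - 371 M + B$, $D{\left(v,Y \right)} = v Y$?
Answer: $7835$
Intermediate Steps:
$D{\left(v,Y \right)} = Y v$
$h{\left(B,M \right)} = B - 371 M$
$C{\left(I,P \right)} = 4 - P$ ($C{\left(I,P \right)} = -7 - \left(-11 + P\right) = 4 - P$)
$b{\left(J \right)} = 23 J$ ($b{\left(J \right)} = J 23 = 23 J$)
$s = 8088$ ($s = 15255 - \left(-253 - -7420\right) = 15255 - \left(-253 + 7420\right) = 15255 - 7167 = 8088$)
$s + b{\left(C{\left(16,15 \right)} \right)} = 8088 + 23 \left(4 - 15\right) = 8088 + 23 \left(-11\right) = 8088 - 253 = 7835$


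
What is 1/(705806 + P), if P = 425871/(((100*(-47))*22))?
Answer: 103400/72979914529 ≈ 1.4168e-6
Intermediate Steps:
P = -425871/103400 (P = 425871/((-4700*22)) = 425871/(-103400) = 425871*(-1/103400) = -425871/103400 ≈ -4.1187)
1/(705806 + P) = 1/(705806 - 425871/103400) = 1/(72979914529/103400) = 103400/72979914529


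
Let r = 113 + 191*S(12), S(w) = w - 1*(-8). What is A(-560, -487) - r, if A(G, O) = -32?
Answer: -3965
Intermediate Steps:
S(w) = 8 + w (S(w) = w + 8 = 8 + w)
r = 3933 (r = 113 + 191*(8 + 12) = 113 + 191*20 = 113 + 3820 = 3933)
A(-560, -487) - r = -32 - 1*3933 = -32 - 3933 = -3965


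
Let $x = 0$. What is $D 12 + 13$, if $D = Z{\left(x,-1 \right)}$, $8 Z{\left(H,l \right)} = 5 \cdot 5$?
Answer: $\frac{101}{2} \approx 50.5$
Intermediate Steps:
$Z{\left(H,l \right)} = \frac{25}{8}$ ($Z{\left(H,l \right)} = \frac{5 \cdot 5}{8} = \frac{1}{8} \cdot 25 = \frac{25}{8}$)
$D = \frac{25}{8} \approx 3.125$
$D 12 + 13 = \frac{25}{8} \cdot 12 + 13 = \frac{75}{2} + 13 = \frac{101}{2}$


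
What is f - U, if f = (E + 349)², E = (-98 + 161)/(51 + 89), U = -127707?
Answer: 99928921/400 ≈ 2.4982e+5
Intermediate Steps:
E = 9/20 (E = 63/140 = 63*(1/140) = 9/20 ≈ 0.45000)
f = 48846121/400 (f = (9/20 + 349)² = (6989/20)² = 48846121/400 ≈ 1.2212e+5)
f - U = 48846121/400 - 1*(-127707) = 48846121/400 + 127707 = 99928921/400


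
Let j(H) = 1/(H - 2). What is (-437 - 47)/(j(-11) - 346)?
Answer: 572/409 ≈ 1.3985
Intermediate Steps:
j(H) = 1/(-2 + H)
(-437 - 47)/(j(-11) - 346) = (-437 - 47)/(1/(-2 - 11) - 346) = -484/(1/(-13) - 346) = -484/(-1/13 - 346) = -484/(-4499/13) = -484*(-13/4499) = 572/409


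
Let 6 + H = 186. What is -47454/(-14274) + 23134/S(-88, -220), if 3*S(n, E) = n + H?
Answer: 82917493/109434 ≈ 757.69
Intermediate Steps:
H = 180 (H = -6 + 186 = 180)
S(n, E) = 60 + n/3 (S(n, E) = (n + 180)/3 = (180 + n)/3 = 60 + n/3)
-47454/(-14274) + 23134/S(-88, -220) = -47454/(-14274) + 23134/(60 + (1/3)*(-88)) = -47454*(-1/14274) + 23134/(60 - 88/3) = 7909/2379 + 23134/(92/3) = 7909/2379 + 23134*(3/92) = 7909/2379 + 34701/46 = 82917493/109434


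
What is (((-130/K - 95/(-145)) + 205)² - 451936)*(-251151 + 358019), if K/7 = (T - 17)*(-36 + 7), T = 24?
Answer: -88389435163754160/2019241 ≈ -4.3774e+10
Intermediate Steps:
K = -1421 (K = 7*((24 - 17)*(-36 + 7)) = 7*(7*(-29)) = 7*(-203) = -1421)
(((-130/K - 95/(-145)) + 205)² - 451936)*(-251151 + 358019) = (((-130/(-1421) - 95/(-145)) + 205)² - 451936)*(-251151 + 358019) = (((-130*(-1/1421) - 95*(-1/145)) + 205)² - 451936)*106868 = (((130/1421 + 19/29) + 205)² - 451936)*106868 = ((1061/1421 + 205)² - 451936)*106868 = ((292366/1421)² - 451936)*106868 = (85477877956/2019241 - 451936)*106868 = -827089822620/2019241*106868 = -88389435163754160/2019241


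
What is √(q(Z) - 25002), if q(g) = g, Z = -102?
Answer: 4*I*√1569 ≈ 158.44*I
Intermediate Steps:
√(q(Z) - 25002) = √(-102 - 25002) = √(-25104) = 4*I*√1569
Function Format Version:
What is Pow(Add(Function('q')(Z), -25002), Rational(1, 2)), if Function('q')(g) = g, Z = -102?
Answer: Mul(4, I, Pow(1569, Rational(1, 2))) ≈ Mul(158.44, I)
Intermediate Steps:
Pow(Add(Function('q')(Z), -25002), Rational(1, 2)) = Pow(Add(-102, -25002), Rational(1, 2)) = Pow(-25104, Rational(1, 2)) = Mul(4, I, Pow(1569, Rational(1, 2)))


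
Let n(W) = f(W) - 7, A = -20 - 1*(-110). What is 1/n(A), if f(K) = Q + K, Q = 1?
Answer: 1/84 ≈ 0.011905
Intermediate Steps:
f(K) = 1 + K
A = 90 (A = -20 + 110 = 90)
n(W) = -6 + W (n(W) = (1 + W) - 7 = -6 + W)
1/n(A) = 1/(-6 + 90) = 1/84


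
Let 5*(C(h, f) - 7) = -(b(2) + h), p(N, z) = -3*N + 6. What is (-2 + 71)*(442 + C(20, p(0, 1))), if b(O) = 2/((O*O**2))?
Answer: 614031/20 ≈ 30702.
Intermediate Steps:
b(O) = 2/O**3 (b(O) = 2/(O**3) = 2/O**3)
p(N, z) = 6 - 3*N
C(h, f) = 139/20 - h/5 (C(h, f) = 7 + (-(2/2**3 + h))/5 = 7 + (-(2*(1/8) + h))/5 = 7 + (-(1/4 + h))/5 = 7 + (-1/4 - h)/5 = 7 + (-1/20 - h/5) = 139/20 - h/5)
(-2 + 71)*(442 + C(20, p(0, 1))) = (-2 + 71)*(442 + (139/20 - 1/5*20)) = 69*(442 + (139/20 - 4)) = 69*(442 + 59/20) = 69*(8899/20) = 614031/20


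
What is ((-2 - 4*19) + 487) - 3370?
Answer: -2961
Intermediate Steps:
((-2 - 4*19) + 487) - 3370 = ((-2 - 76) + 487) - 3370 = (-78 + 487) - 3370 = 409 - 3370 = -2961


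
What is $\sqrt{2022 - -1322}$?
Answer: $4 \sqrt{209} \approx 57.827$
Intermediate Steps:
$\sqrt{2022 - -1322} = \sqrt{2022 + 1322} = \sqrt{3344} = 4 \sqrt{209}$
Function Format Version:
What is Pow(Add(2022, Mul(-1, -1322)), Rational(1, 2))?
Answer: Mul(4, Pow(209, Rational(1, 2))) ≈ 57.827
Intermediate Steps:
Pow(Add(2022, Mul(-1, -1322)), Rational(1, 2)) = Pow(Add(2022, 1322), Rational(1, 2)) = Pow(3344, Rational(1, 2)) = Mul(4, Pow(209, Rational(1, 2)))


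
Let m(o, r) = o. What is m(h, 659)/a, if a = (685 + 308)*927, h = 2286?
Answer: 254/102279 ≈ 0.0024834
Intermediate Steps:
a = 920511 (a = 993*927 = 920511)
m(h, 659)/a = 2286/920511 = 2286*(1/920511) = 254/102279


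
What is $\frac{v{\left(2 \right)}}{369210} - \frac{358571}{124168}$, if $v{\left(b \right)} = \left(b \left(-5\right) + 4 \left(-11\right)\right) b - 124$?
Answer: $- \frac{66208402943}{22922033640} \approx -2.8884$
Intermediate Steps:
$v{\left(b \right)} = -124 + b \left(-44 - 5 b\right)$ ($v{\left(b \right)} = \left(- 5 b - 44\right) b - 124 = \left(-44 - 5 b\right) b - 124 = b \left(-44 - 5 b\right) - 124 = -124 + b \left(-44 - 5 b\right)$)
$\frac{v{\left(2 \right)}}{369210} - \frac{358571}{124168} = \frac{-124 - 88 - 5 \cdot 2^{2}}{369210} - \frac{358571}{124168} = \left(-124 - 88 - 20\right) \frac{1}{369210} - \frac{358571}{124168} = \left(-232\right) \frac{1}{369210} - \frac{358571}{124168} = - \frac{116}{184605} - \frac{358571}{124168} = - \frac{66208402943}{22922033640}$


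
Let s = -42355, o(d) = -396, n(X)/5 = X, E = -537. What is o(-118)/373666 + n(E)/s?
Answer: 98652063/1582662343 ≈ 0.062333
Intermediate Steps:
n(X) = 5*X
o(-118)/373666 + n(E)/s = -396/373666 + (5*(-537))/(-42355) = -396*1/373666 - 2685*(-1/42355) = -198/186833 + 537/8471 = 98652063/1582662343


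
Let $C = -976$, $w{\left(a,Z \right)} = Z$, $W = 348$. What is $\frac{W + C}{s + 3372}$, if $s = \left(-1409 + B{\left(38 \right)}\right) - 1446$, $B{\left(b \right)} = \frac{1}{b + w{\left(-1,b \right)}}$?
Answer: $- \frac{47728}{39293} \approx -1.2147$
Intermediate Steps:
$B{\left(b \right)} = \frac{1}{2 b}$ ($B{\left(b \right)} = \frac{1}{b + b} = \frac{1}{2 b}$)
$s = - \frac{216979}{76}$ ($s = \left(-1409 + \frac{1}{2 \cdot 38}\right) - 1446 = \left(-1409 + \frac{1}{2} \cdot \frac{1}{38}\right) - 1446 = \left(-1409 + \frac{1}{76}\right) - 1446 = - \frac{107083}{76} - 1446 = - \frac{216979}{76} \approx -2855.0$)
$\frac{W + C}{s + 3372} = \frac{348 - 976}{- \frac{216979}{76} + 3372} = - \frac{628}{\frac{39293}{76}} = \left(-628\right) \frac{76}{39293} = - \frac{47728}{39293}$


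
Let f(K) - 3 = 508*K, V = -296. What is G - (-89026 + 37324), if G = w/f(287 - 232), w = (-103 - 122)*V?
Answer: 1444775586/27943 ≈ 51704.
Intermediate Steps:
f(K) = 3 + 508*K
w = 66600 (w = (-103 - 122)*(-296) = -225*(-296) = 66600)
G = 66600/27943 (G = 66600/(3 + 508*(287 - 232)) = 66600/(3 + 508*55) = 66600/(3 + 27940) = 66600/27943 ≈ 2.3834)
G - (-89026 + 37324) = 66600/27943 - (-89026 + 37324) = 66600/27943 - 1*(-51702) = 66600/27943 + 51702 = 1444775586/27943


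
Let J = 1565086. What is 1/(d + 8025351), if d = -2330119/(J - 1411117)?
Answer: 153969/1235652938000 ≈ 1.2461e-7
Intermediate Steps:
d = -2330119/153969 (d = -2330119/(1565086 - 1411117) = -2330119/153969 ≈ -15.134)
1/(d + 8025351) = 1/(-2330119/153969 + 8025351) = 1/(1235652938000/153969) = 153969/1235652938000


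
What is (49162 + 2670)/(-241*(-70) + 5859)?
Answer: 51832/22729 ≈ 2.2804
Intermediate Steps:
(49162 + 2670)/(-241*(-70) + 5859) = 51832/(16870 + 5859) = 51832/22729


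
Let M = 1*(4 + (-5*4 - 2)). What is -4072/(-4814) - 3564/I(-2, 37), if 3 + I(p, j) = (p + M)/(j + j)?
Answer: 28877512/26477 ≈ 1090.7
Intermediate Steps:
M = -18 (M = 1*(4 + (-20 - 2)) = 1*(4 - 22) = 1*(-18) = -18)
I(p, j) = -3 + (-18 + p)/(2*j) (I(p, j) = -3 + (p - 18)/(j + j) = -3 + (-18 + p)/((2*j)) = -3 + (-18 + p)*(1/(2*j)) = -3 + (-18 + p)/(2*j))
-4072/(-4814) - 3564/I(-2, 37) = -4072/(-4814) - 3564*74/(-18 - 2 - 6*37) = -4072*(-1/4814) - 3564*74/(-18 - 2 - 222) = 2036/2407 - 3564/((1/2)*(1/37)*(-242)) = 2036/2407 - 3564/(-121/37) = 2036/2407 - 3564*(-37/121) = 2036/2407 + 11988/11 = 28877512/26477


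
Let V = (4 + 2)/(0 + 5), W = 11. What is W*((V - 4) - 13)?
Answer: -869/5 ≈ -173.80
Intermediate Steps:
V = 6/5 ≈ 1.2000
W*((V - 4) - 13) = 11*((6/5 - 4) - 13) = 11*(-14/5 - 13) = 11*(-79/5) = -869/5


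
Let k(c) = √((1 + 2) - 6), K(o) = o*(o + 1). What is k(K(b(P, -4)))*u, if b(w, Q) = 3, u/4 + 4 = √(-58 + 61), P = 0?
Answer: I*(12 - 16*√3) ≈ -15.713*I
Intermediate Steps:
u = -16 + 4*√3 (u = -16 + 4*√(-58 + 61) = -16 + 4*√3 ≈ -9.0718)
K(o) = o*(1 + o)
k(c) = I*√3 (k(c) = √(3 - 6) = √(-3) = I*√3)
k(K(b(P, -4)))*u = (I*√3)*(-16 + 4*√3) = I*√3*(-16 + 4*√3)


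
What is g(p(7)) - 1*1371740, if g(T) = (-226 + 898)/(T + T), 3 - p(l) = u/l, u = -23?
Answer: -15088552/11 ≈ -1.3717e+6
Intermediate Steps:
p(l) = 3 + 23/l (p(l) = 3 - (-23)/l = 3 + 23/l)
g(T) = 336/T (g(T) = 672/((2*T)) = 672*(1/(2*T)) = 336/T)
g(p(7)) - 1*1371740 = 336/(3 + 23/7) - 1*1371740 = 336/(3 + 23*(⅐)) - 1371740 = 336/(3 + 23/7) - 1371740 = 336/(44/7) - 1371740 = 336*(7/44) - 1371740 = 588/11 - 1371740 = -15088552/11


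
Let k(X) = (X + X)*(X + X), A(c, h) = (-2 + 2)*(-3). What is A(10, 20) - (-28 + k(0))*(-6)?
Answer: -168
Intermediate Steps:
A(c, h) = 0 (A(c, h) = 0*(-3) = 0)
k(X) = 4*X² (k(X) = (2*X)*(2*X) = 4*X²)
A(10, 20) - (-28 + k(0))*(-6) = 0 - (-28 + 4*0²)*(-6) = 0 - (-28 + 4*0)*(-6) = 0 - (-28 + 0)*(-6) = 0 - (-28)*(-6) = 0 - 1*168 = 0 - 168 = -168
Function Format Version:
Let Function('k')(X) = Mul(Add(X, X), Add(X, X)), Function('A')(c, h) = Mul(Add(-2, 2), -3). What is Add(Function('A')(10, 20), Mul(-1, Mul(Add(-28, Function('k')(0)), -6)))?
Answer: -168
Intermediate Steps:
Function('A')(c, h) = 0 (Function('A')(c, h) = Mul(0, -3) = 0)
Function('k')(X) = Mul(4, Pow(X, 2)) (Function('k')(X) = Mul(Mul(2, X), Mul(2, X)) = Mul(4, Pow(X, 2)))
Add(Function('A')(10, 20), Mul(-1, Mul(Add(-28, Function('k')(0)), -6))) = Add(0, Mul(-1, Mul(Add(-28, Mul(4, Pow(0, 2))), -6))) = Add(0, Mul(-1, Mul(Add(-28, Mul(4, 0)), -6))) = Add(0, Mul(-1, Mul(Add(-28, 0), -6))) = Add(0, Mul(-1, Mul(-28, -6))) = Add(0, Mul(-1, 168)) = Add(0, -168) = -168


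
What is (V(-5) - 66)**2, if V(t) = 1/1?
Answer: 4225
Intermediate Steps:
V(t) = 1 (V(t) = 1*1 = 1)
(V(-5) - 66)**2 = (1 - 66)**2 = (-65)**2 = 4225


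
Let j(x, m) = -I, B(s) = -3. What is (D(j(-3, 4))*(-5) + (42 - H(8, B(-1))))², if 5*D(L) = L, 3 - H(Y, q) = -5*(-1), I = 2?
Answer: 2116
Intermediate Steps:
j(x, m) = -2 (j(x, m) = -1*2 = -2)
H(Y, q) = -2 (H(Y, q) = 3 - (-5)*(-1) = 3 - 1*5 = 3 - 5 = -2)
D(L) = L/5
(D(j(-3, 4))*(-5) + (42 - H(8, B(-1))))² = (((⅕)*(-2))*(-5) + (42 - 1*(-2)))² = (-⅖*(-5) + (42 + 2))² = (2 + 44)² = 46² = 2116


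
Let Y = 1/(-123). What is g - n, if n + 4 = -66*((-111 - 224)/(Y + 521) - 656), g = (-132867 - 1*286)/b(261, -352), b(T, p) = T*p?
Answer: -127558052170391/2943670752 ≈ -43333.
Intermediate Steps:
Y = -1/123 ≈ -0.0081301
g = 133153/91872 (g = (-132867 - 1*286)/((261*(-352))) = (-132867 - 286)/(-91872) = -133153*(-1/91872) = 133153/91872 ≈ 1.4493)
n = 1388478737/32041 (n = -4 - 66*((-111 - 224)/(-1/123 + 521) - 656) = -4 - 66*(-335/64082/123 - 656) = -4 - 66*(-335*123/64082 - 656) = -4 - 66*(-41205/64082 - 656) = -4 - 66*(-42078997/64082) = -4 + 1388606901/32041 = 1388478737/32041 ≈ 43334.)
g - n = 133153/91872 - 1*1388478737/32041 = 133153/91872 - 1388478737/32041 = -127558052170391/2943670752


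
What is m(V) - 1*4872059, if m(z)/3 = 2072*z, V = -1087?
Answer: -11628851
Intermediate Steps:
m(z) = 6216*z (m(z) = 3*(2072*z) = 6216*z)
m(V) - 1*4872059 = 6216*(-1087) - 1*4872059 = -6756792 - 4872059 = -11628851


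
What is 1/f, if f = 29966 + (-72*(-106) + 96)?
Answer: 1/37694 ≈ 2.6529e-5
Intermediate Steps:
f = 37694 (f = 29966 + (7632 + 96) = 29966 + 7728 = 37694)
1/f = 1/37694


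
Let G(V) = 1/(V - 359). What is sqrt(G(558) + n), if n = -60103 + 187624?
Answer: 2*sqrt(1262489830)/199 ≈ 357.10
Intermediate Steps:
n = 127521
G(V) = 1/(-359 + V)
sqrt(G(558) + n) = sqrt(1/(-359 + 558) + 127521) = sqrt(1/199 + 127521) = sqrt(25376680/199) = 2*sqrt(1262489830)/199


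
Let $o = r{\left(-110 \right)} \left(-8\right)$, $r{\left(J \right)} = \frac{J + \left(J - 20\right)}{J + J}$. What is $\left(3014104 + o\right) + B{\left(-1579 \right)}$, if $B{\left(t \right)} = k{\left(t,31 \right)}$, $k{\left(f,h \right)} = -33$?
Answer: $\frac{33154685}{11} \approx 3.0141 \cdot 10^{6}$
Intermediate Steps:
$B{\left(t \right)} = -33$
$r{\left(J \right)} = \frac{-20 + 2 J}{2 J}$ ($r{\left(J \right)} = \frac{J + \left(J - 20\right)}{2 J} = \left(J + \left(-20 + J\right)\right) \frac{1}{2 J} = \left(-20 + 2 J\right) \frac{1}{2 J} = \frac{-20 + 2 J}{2 J}$)
$o = - \frac{96}{11}$ ($o = \frac{-10 - 110}{-110} \left(-8\right) = \left(- \frac{1}{110}\right) \left(-120\right) \left(-8\right) = \frac{12}{11} \left(-8\right) = - \frac{96}{11} \approx -8.7273$)
$\left(3014104 + o\right) + B{\left(-1579 \right)} = \left(3014104 - \frac{96}{11}\right) - 33 = \frac{33155048}{11} - 33 = \frac{33154685}{11}$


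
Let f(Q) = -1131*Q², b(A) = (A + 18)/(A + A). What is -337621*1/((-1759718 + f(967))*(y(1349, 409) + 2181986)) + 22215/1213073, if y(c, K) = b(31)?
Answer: 74038778938940933107/4042963896801519730007 ≈ 0.018313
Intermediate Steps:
b(A) = (18 + A)/(2*A) (b(A) = (18 + A)/((2*A)) = (18 + A)*(1/(2*A)) = (18 + A)/(2*A))
y(c, K) = 49/62 (y(c, K) = (½)*(18 + 31)/31 = (½)*(1/31)*49 = 49/62)
-337621*1/((-1759718 + f(967))*(y(1349, 409) + 2181986)) + 22215/1213073 = -337621*1/((-1759718 - 1131*967²)*(49/62 + 2181986)) + 22215/1213073 = -337621*62/(135283181*(-1759718 - 1131*935089)) + 22215*(1/1213073) = -337621*62/(135283181*(-1759718 - 1057585659)) + 22215/1213073 = -337621/((-1059345377*135283181/62)) + 22215/1213073 = -337621/(-143311612378204237/62) + 22215/1213073 = -337621*(-62/143311612378204237) + 22215/1213073 = 20932502/143311612378204237 + 22215/1213073 = 74038778938940933107/4042963896801519730007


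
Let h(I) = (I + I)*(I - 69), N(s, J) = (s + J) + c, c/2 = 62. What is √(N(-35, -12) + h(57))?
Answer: I*√1291 ≈ 35.93*I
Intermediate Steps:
c = 124 (c = 2*62 = 124)
N(s, J) = 124 + J + s (N(s, J) = (s + J) + 124 = (J + s) + 124 = 124 + J + s)
h(I) = 2*I*(-69 + I) (h(I) = (2*I)*(-69 + I) = 2*I*(-69 + I))
√(N(-35, -12) + h(57)) = √((124 - 12 - 35) + 2*57*(-69 + 57)) = √(77 + 2*57*(-12)) = √(77 - 1368) = √(-1291) = I*√1291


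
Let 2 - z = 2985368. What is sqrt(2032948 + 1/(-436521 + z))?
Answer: 5*sqrt(952176785941065405)/3421887 ≈ 1425.8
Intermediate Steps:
z = -2985366 (z = 2 - 1*2985368 = 2 - 2985368 = -2985366)
sqrt(2032948 + 1/(-436521 + z)) = sqrt(2032948 + 1/(-436521 - 2985366)) = sqrt(2032948 + 1/(-3421887)) = sqrt(2032948 - 1/3421887) = sqrt(6956518332875/3421887) = 5*sqrt(952176785941065405)/3421887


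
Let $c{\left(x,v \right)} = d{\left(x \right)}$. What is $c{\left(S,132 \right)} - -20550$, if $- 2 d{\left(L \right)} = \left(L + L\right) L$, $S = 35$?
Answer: $19325$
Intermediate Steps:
$d{\left(L \right)} = - L^{2}$ ($d{\left(L \right)} = - \frac{\left(L + L\right) L}{2} = - \frac{2 L L}{2} = - \frac{2 L^{2}}{2} = - L^{2}$)
$c{\left(x,v \right)} = - x^{2}$
$c{\left(S,132 \right)} - -20550 = - 35^{2} - -20550 = \left(-1\right) 1225 + 20550 = -1225 + 20550 = 19325$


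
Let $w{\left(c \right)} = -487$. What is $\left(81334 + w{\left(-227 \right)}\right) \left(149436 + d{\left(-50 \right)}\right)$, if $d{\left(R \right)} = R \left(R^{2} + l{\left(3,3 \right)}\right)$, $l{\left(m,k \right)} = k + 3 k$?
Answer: $1927069092$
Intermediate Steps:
$l{\left(m,k \right)} = 4 k$
$d{\left(R \right)} = R \left(12 + R^{2}\right)$ ($d{\left(R \right)} = R \left(R^{2} + 4 \cdot 3\right) = R \left(R^{2} + 12\right) = R \left(12 + R^{2}\right)$)
$\left(81334 + w{\left(-227 \right)}\right) \left(149436 + d{\left(-50 \right)}\right) = \left(81334 - 487\right) \left(149436 - 50 \left(12 + \left(-50\right)^{2}\right)\right) = 80847 \left(149436 - 50 \left(12 + 2500\right)\right) = 80847 \left(149436 - 125600\right) = 80847 \cdot 23836 = 1927069092$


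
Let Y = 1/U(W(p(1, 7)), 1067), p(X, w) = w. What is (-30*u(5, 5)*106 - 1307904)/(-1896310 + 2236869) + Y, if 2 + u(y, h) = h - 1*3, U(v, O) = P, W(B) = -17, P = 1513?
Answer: -1978518193/515265767 ≈ -3.8398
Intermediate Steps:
U(v, O) = 1513
u(y, h) = -5 + h (u(y, h) = -2 + (h - 1*3) = -2 + (h - 3) = -2 + (-3 + h) = -5 + h)
Y = 1/1513 ≈ 0.00066094
(-30*u(5, 5)*106 - 1307904)/(-1896310 + 2236869) + Y = (-30*(-5 + 5)*106 - 1307904)/(-1896310 + 2236869) + 1/1513 = (-30*0*106 - 1307904)/340559 + 1/1513 = (0*106 - 1307904)*(1/340559) + 1/1513 = (0 - 1307904)*(1/340559) + 1/1513 = -1307904*1/340559 + 1/1513 = -1307904/340559 + 1/1513 = -1978518193/515265767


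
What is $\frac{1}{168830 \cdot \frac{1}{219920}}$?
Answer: $\frac{21992}{16883} \approx 1.3026$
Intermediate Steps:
$\frac{1}{168830 \cdot \frac{1}{219920}} = \frac{1}{\frac{16883}{21992}} = \frac{21992}{16883}$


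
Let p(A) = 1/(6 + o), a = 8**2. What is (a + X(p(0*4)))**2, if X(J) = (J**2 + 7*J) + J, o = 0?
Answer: 5536609/1296 ≈ 4272.1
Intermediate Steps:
a = 64
p(A) = 1/6 (p(A) = 1/(6 + 0) = 1/6)
X(J) = J**2 + 8*J
(a + X(p(0*4)))**2 = (64 + (8 + 1/6)/6)**2 = (64 + (1/6)*(49/6))**2 = (64 + 49/36)**2 = (2353/36)**2 = 5536609/1296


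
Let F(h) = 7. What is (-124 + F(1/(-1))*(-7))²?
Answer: 29929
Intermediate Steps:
(-124 + F(1/(-1))*(-7))² = (-124 + 7*(-7))² = (-124 - 49)² = (-173)² = 29929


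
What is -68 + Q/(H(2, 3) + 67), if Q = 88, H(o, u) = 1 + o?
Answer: -2336/35 ≈ -66.743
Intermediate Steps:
-68 + Q/(H(2, 3) + 67) = -68 + 88/((1 + 2) + 67) = -68 + 88/(3 + 67) = -68 + 88/70 = -68 + (1/70)*88 = -68 + 44/35 = -2336/35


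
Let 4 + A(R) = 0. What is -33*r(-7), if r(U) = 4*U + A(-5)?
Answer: 1056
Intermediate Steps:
A(R) = -4 (A(R) = -4 + 0 = -4)
r(U) = -4 + 4*U (r(U) = 4*U - 4 = -4 + 4*U)
-33*r(-7) = -33*(-4 + 4*(-7)) = -33*(-4 - 28) = -33*(-32) = 1056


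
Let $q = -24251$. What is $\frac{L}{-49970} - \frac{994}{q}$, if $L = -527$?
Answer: $\frac{62450457}{1211822470} \approx 0.051534$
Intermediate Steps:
$\frac{L}{-49970} - \frac{994}{q} = - \frac{527}{-49970} - \frac{994}{-24251} = \left(-527\right) \left(- \frac{1}{49970}\right) - - \frac{994}{24251} = \frac{527}{49970} + \frac{994}{24251} = \frac{62450457}{1211822470}$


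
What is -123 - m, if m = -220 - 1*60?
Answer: 157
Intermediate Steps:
m = -280 (m = -220 - 60 = -280)
-123 - m = -123 - 1*(-280) = -123 + 280 = 157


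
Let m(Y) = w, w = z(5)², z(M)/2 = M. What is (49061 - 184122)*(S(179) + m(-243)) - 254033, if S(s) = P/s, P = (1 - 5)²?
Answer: -2465224783/179 ≈ -1.3772e+7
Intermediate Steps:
P = 16 (P = (-4)² = 16)
z(M) = 2*M
w = 100 (w = (2*5)² = 10² = 100)
S(s) = 16/s
m(Y) = 100
(49061 - 184122)*(S(179) + m(-243)) - 254033 = (49061 - 184122)*(16/179 + 100) - 254033 = -135061*(16*(1/179) + 100) - 254033 = -135061*(16/179 + 100) - 254033 = -135061*17916/179 - 254033 = -2419752876/179 - 254033 = -2465224783/179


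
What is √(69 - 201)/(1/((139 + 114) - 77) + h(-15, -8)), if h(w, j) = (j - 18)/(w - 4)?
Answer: 6688*I*√33/4595 ≈ 8.3612*I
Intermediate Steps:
h(w, j) = (-18 + j)/(-4 + w)
√(69 - 201)/(1/((139 + 114) - 77) + h(-15, -8)) = √(69 - 201)/(1/((139 + 114) - 77) + (-18 - 8)/(-4 - 15)) = √(-132)/(1/(253 - 77) - 26/(-19)) = (2*I*√33)/(1/176 - 1/19*(-26)) = (2*I*√33)/(1/176 + 26/19) = (2*I*√33)/(4595/3344) = (2*I*√33)*(3344/4595) = 6688*I*√33/4595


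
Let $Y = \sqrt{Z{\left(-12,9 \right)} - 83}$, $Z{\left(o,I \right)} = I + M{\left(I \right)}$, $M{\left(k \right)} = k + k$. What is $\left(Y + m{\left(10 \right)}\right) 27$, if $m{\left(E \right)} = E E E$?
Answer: $27000 + 54 i \sqrt{14} \approx 27000.0 + 202.05 i$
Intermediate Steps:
$M{\left(k \right)} = 2 k$
$Z{\left(o,I \right)} = 3 I$ ($Z{\left(o,I \right)} = I + 2 I = 3 I$)
$m{\left(E \right)} = E^{3}$ ($m{\left(E \right)} = E^{2} E = E^{3}$)
$Y = 2 i \sqrt{14}$ ($Y = \sqrt{3 \cdot 9 - 83} = \sqrt{27 - 83} = \sqrt{-56} = 2 i \sqrt{14} \approx 7.4833 i$)
$\left(Y + m{\left(10 \right)}\right) 27 = \left(2 i \sqrt{14} + 10^{3}\right) 27 = \left(2 i \sqrt{14} + 1000\right) 27 = \left(1000 + 2 i \sqrt{14}\right) 27 = 27000 + 54 i \sqrt{14}$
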